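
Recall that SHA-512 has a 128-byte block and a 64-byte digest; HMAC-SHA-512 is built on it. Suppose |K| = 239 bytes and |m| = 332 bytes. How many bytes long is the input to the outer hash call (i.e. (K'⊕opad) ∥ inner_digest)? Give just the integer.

192

Key is 239 > 128 bytes, so it is hashed to 64 bytes then zero-padded to 128: |K'| = 128.
Outer input = (K'⊕opad) ∥ H(inner) → 128 + 64 = 192 bytes.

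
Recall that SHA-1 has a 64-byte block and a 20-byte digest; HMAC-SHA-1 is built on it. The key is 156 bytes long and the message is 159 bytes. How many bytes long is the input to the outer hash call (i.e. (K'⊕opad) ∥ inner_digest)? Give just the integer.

84

Key is 156 > 64 bytes, so it is hashed to 20 bytes then zero-padded to 64: |K'| = 64.
Outer input = (K'⊕opad) ∥ H(inner) → 64 + 20 = 84 bytes.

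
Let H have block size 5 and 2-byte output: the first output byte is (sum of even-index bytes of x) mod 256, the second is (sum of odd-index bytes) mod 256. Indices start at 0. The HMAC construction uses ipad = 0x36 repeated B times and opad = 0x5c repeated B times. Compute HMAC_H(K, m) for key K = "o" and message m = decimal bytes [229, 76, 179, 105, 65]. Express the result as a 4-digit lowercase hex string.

Key "o" = 6f is 1 byte ≤ B = 5; zero-pad to 5 bytes: K' = 6f 00 00 00 00.
K' ⊕ ipad = 59 36 36 36 36.  K' ⊕ opad = 33 5c 5c 5c 5c.
Inner input = (K'⊕ipad) ∥ m = 59 36 36 36 36 ∥ e5 4c b3 69 41.
Inner hash: even-index sum = 378 mod 256 = 122; odd-index sum = 581 mod 256 = 69 → 7a 45.
Outer input = (K'⊕opad) ∥ inner = 33 5c 5c 5c 5c ∥ 7a 45.
Outer hash (tag): even-index sum = 304 mod 256 = 48; odd-index sum = 306 mod 256 = 50 → 30 32.

3032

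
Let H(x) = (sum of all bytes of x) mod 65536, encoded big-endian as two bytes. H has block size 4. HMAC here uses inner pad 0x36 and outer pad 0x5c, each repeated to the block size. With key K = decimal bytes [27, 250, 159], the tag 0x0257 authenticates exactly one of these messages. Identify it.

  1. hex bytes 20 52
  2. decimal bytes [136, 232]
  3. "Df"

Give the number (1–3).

Key decimal bytes [27, 250, 159] = 1b fa 9f is 3 bytes ≤ B = 4; zero-pad to 4 bytes: K' = 1b fa 9f 00.
K' ⊕ ipad = 2d cc a9 36; K' ⊕ opad = 47 a6 c3 5c.
m1: inner = H(2d cc a9 36 20 52) = 02 4a; tag = H(47 a6 c3 5c 02 4a) = 0258
m2: inner = H(2d cc a9 36 88 e8) = 03 48; tag = H(47 a6 c3 5c 03 48) = 0257 ← matches
m3: inner = H(2d cc a9 36 44 66) = 02 82; tag = H(47 a6 c3 5c 02 82) = 0290

2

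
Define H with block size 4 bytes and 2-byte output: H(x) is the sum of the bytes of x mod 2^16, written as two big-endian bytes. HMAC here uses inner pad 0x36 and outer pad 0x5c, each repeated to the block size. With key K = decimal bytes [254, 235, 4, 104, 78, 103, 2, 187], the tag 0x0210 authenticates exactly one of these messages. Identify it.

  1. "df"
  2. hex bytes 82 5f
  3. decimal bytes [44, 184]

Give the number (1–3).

1

Key decimal bytes [254, 235, 4, 104, 78, 103, 2, 187] = fe eb 04 68 4e 67 02 bb is 8 bytes > B = 4, so hash it first: H(key) = 03 c7, then zero-pad to 4 bytes: K' = 03 c7 00 00.
K' ⊕ ipad = 35 f1 36 36; K' ⊕ opad = 5f 9b 5c 5c.
m1: inner = H(35 f1 36 36 64 66) = 02 5c; tag = H(5f 9b 5c 5c 02 5c) = 0210 ← matches
m2: inner = H(35 f1 36 36 82 5f) = 02 73; tag = H(5f 9b 5c 5c 02 73) = 0227
m3: inner = H(35 f1 36 36 2c b8) = 02 76; tag = H(5f 9b 5c 5c 02 76) = 022a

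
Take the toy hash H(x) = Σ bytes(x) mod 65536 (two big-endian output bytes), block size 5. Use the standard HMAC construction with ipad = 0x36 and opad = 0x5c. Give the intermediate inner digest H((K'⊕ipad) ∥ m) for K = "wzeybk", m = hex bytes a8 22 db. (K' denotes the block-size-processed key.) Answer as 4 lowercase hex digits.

0325

Key "wzeybk" = 77 7a 65 79 62 6b is 6 bytes > B = 5, so hash it first: H(key) = 02 9c, then zero-pad to 5 bytes: K' = 02 9c 00 00 00.
K' ⊕ ipad = 34 aa 36 36 36.
Inner input = 34 aa 36 36 36 ∥ a8 22 db.
Inner hash: sum = 52+170+54+54+54+168+34+219 = 805 → 03 25.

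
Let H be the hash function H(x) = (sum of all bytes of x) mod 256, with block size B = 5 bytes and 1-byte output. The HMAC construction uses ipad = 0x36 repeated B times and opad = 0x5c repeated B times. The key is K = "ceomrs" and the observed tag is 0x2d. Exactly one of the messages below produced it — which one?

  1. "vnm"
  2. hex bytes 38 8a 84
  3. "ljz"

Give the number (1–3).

1

Key "ceomrs" = 63 65 6f 6d 72 73 is 6 bytes > B = 5, so hash it first: H(key) = 89, then zero-pad to 5 bytes: K' = 89 00 00 00 00.
K' ⊕ ipad = bf 36 36 36 36; K' ⊕ opad = d5 5c 5c 5c 5c.
m1: inner = H(bf 36 36 36 36 76 6e 6d) = e8; tag = H(d5 5c 5c 5c 5c e8) = 2d ← matches
m2: inner = H(bf 36 36 36 36 38 8a 84) = dd; tag = H(d5 5c 5c 5c 5c dd) = 22
m3: inner = H(bf 36 36 36 36 6c 6a 7a) = e7; tag = H(d5 5c 5c 5c 5c e7) = 2c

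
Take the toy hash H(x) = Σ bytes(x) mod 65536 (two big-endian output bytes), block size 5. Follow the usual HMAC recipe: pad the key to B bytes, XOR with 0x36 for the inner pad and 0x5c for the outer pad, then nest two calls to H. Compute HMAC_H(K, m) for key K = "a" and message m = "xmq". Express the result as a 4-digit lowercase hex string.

0234

Key "a" = 61 is 1 byte ≤ B = 5; zero-pad to 5 bytes: K' = 61 00 00 00 00.
K' ⊕ ipad = 57 36 36 36 36.  K' ⊕ opad = 3d 5c 5c 5c 5c.
Inner input = (K'⊕ipad) ∥ m = 57 36 36 36 36 ∥ 78 6d 71.
Inner hash: sum = 87+54+54+54+54+120+109+113 = 645 → 02 85.
Outer input = (K'⊕opad) ∥ inner = 3d 5c 5c 5c 5c ∥ 02 85.
Outer hash (tag): sum = 61+92+92+92+92+2+133 = 564 → 02 34.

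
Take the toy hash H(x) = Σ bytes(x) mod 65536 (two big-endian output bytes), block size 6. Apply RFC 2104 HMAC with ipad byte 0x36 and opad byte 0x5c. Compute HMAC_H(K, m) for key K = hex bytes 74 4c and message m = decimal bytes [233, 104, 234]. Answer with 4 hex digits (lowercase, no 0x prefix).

027a

Key hex bytes 74 4c is 2 bytes ≤ B = 6; zero-pad to 6 bytes: K' = 74 4c 00 00 00 00.
K' ⊕ ipad = 42 7a 36 36 36 36.  K' ⊕ opad = 28 10 5c 5c 5c 5c.
Inner input = (K'⊕ipad) ∥ m = 42 7a 36 36 36 36 ∥ e9 68 ea.
Inner hash: sum = 66+122+54+54+54+54+233+104+234 = 975 → 03 cf.
Outer input = (K'⊕opad) ∥ inner = 28 10 5c 5c 5c 5c ∥ 03 cf.
Outer hash (tag): sum = 40+16+92+92+92+92+3+207 = 634 → 02 7a.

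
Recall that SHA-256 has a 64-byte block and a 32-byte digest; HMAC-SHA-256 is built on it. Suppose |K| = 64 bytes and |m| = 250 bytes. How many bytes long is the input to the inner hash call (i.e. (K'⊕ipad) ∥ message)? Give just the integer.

314

Key is 64 ≤ 64 bytes, zero-padded: |K'| = 64.
Inner input = (K'⊕ipad) ∥ m → 64 + 250 = 314 bytes.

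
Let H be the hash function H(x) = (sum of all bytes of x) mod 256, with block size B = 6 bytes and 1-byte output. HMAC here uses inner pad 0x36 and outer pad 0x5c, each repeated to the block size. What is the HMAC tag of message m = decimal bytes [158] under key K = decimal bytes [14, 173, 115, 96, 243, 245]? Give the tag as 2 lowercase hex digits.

Key decimal bytes [14, 173, 115, 96, 243, 245] = 0e ad 73 60 f3 f5 is exactly B = 6 bytes: K' = 0e ad 73 60 f3 f5.
K' ⊕ ipad = 38 9b 45 56 c5 c3.  K' ⊕ opad = 52 f1 2f 3c af a9.
Inner input = (K'⊕ipad) ∥ m = 38 9b 45 56 c5 c3 ∥ 9e.
Inner hash: sum = 56+155+69+86+197+195+158 = 916; mod 256 = 148 → 94.
Outer input = (K'⊕opad) ∥ inner = 52 f1 2f 3c af a9 ∥ 94.
Outer hash (tag): sum = 82+241+47+60+175+169+148 = 922; mod 256 = 154 → 9a.

9a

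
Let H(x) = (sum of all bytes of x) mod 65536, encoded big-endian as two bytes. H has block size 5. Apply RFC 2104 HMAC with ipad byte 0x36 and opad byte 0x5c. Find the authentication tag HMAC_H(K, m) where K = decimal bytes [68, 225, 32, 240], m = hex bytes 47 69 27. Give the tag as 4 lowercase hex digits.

028e

Key decimal bytes [68, 225, 32, 240] = 44 e1 20 f0 is 4 bytes ≤ B = 5; zero-pad to 5 bytes: K' = 44 e1 20 f0 00.
K' ⊕ ipad = 72 d7 16 c6 36.  K' ⊕ opad = 18 bd 7c ac 5c.
Inner input = (K'⊕ipad) ∥ m = 72 d7 16 c6 36 ∥ 47 69 27.
Inner hash: sum = 114+215+22+198+54+71+105+39 = 818 → 03 32.
Outer input = (K'⊕opad) ∥ inner = 18 bd 7c ac 5c ∥ 03 32.
Outer hash (tag): sum = 24+189+124+172+92+3+50 = 654 → 02 8e.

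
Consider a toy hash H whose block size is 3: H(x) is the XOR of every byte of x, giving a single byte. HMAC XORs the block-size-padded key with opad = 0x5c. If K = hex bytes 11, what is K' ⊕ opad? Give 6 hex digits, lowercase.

4d5c5c

Key hex bytes 11 is 1 byte ≤ B = 3; zero-pad to 3 bytes: K' = 11 00 00.
XOR each byte with 0x5c: 11⊕5c=4d, 00⊕5c=5c, 00⊕5c=5c.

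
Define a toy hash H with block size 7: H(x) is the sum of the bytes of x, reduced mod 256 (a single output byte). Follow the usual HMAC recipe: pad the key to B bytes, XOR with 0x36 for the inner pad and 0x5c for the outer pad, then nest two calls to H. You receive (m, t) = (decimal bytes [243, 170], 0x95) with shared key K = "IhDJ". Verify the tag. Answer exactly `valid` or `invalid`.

Key "IhDJ" = 49 68 44 4a is 4 bytes ≤ B = 7; zero-pad to 7 bytes: K' = 49 68 44 4a 00 00 00.
K' ⊕ ipad = 7f 5e 72 7c 36 36 36; K' ⊕ opad = 15 34 18 16 5c 5c 5c.
Inner hash: sum = 127+94+114+124+54+54+54+243+170 = 1034; mod 256 = 10 → 0a.
Outer hash (recomputed tag): sum = 21+52+24+22+92+92+92+10 = 405; mod 256 = 149 → 95.
Recomputed tag = 95; claimed = 95 → match.

valid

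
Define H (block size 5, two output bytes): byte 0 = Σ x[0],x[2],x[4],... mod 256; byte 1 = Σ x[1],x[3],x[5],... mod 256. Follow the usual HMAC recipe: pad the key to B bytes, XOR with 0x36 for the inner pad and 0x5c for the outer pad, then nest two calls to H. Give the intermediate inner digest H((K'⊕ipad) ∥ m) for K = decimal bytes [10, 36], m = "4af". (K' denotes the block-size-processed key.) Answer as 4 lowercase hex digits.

09e2

Key decimal bytes [10, 36] = 0a 24 is 2 bytes ≤ B = 5; zero-pad to 5 bytes: K' = 0a 24 00 00 00.
K' ⊕ ipad = 3c 12 36 36 36.
Inner input = 3c 12 36 36 36 ∥ 34 61 66.
Inner hash: even-index sum = 265 mod 256 = 9; odd-index sum = 226 mod 256 = 226 → 09 e2.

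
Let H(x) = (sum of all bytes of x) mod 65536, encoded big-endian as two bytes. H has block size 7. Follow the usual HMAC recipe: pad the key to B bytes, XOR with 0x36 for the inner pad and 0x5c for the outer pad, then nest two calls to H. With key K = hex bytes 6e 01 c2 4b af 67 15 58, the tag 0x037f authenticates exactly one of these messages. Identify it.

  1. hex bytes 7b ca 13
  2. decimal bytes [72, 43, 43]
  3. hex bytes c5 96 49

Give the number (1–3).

3

Key hex bytes 6e 01 c2 4b af 67 15 58 is 8 bytes > B = 7, so hash it first: H(key) = 02 ff, then zero-pad to 7 bytes: K' = 02 ff 00 00 00 00 00.
K' ⊕ ipad = 34 c9 36 36 36 36 36; K' ⊕ opad = 5e a3 5c 5c 5c 5c 5c.
m1: inner = H(34 c9 36 36 36 36 36 7b ca 13) = 03 63; tag = H(5e a3 5c 5c 5c 5c 5c 03 63) = 0333
m2: inner = H(34 c9 36 36 36 36 36 48 2b 2b) = 02 a9; tag = H(5e a3 5c 5c 5c 5c 5c 02 a9) = 0378
m3: inner = H(34 c9 36 36 36 36 36 c5 96 49) = 03 af; tag = H(5e a3 5c 5c 5c 5c 5c 03 af) = 037f ← matches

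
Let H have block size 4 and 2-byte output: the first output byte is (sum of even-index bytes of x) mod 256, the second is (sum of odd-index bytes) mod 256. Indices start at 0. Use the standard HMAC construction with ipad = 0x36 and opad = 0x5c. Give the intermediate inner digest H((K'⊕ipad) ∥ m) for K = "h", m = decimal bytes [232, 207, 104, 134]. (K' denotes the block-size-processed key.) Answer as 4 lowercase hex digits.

Key "h" = 68 is 1 byte ≤ B = 4; zero-pad to 4 bytes: K' = 68 00 00 00.
K' ⊕ ipad = 5e 36 36 36.
Inner input = 5e 36 36 36 ∥ e8 cf 68 86.
Inner hash: even-index sum = 484 mod 256 = 228; odd-index sum = 449 mod 256 = 193 → e4 c1.

e4c1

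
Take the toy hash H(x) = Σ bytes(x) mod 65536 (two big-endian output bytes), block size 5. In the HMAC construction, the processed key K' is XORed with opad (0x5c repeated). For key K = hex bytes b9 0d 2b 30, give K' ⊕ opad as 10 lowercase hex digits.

Key hex bytes b9 0d 2b 30 is 4 bytes ≤ B = 5; zero-pad to 5 bytes: K' = b9 0d 2b 30 00.
XOR each byte with 0x5c: b9⊕5c=e5, 0d⊕5c=51, 2b⊕5c=77, 30⊕5c=6c, 00⊕5c=5c.

e551776c5c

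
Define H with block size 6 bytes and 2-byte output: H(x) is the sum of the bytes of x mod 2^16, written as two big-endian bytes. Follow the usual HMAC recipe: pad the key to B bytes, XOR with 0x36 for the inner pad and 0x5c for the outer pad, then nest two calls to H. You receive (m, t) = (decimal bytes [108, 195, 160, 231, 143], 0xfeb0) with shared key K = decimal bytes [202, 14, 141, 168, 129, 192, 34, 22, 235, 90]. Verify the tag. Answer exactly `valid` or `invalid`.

invalid

Key decimal bytes [202, 14, 141, 168, 129, 192, 34, 22, 235, 90] = ca 0e 8d a8 81 c0 22 16 eb 5a is 10 bytes > B = 6, so hash it first: H(key) = 04 cb, then zero-pad to 6 bytes: K' = 04 cb 00 00 00 00.
K' ⊕ ipad = 32 fd 36 36 36 36; K' ⊕ opad = 58 97 5c 5c 5c 5c.
Inner hash: sum = 50+253+54+54+54+54+108+195+160+231+143 = 1356 → 05 4c.
Outer hash (recomputed tag): sum = 88+151+92+92+92+92+5+76 = 688 → 02 b0.
Recomputed tag = 02b0; claimed = feb0 → mismatch.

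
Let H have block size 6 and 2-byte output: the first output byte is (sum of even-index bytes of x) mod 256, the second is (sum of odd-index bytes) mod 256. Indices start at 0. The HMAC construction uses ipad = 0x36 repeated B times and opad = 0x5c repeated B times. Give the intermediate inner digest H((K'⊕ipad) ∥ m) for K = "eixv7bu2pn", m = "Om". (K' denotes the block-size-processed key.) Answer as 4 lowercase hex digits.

8ab0

Key "eixv7bu2pn" = 65 69 78 76 37 62 75 32 70 6e is 10 bytes > B = 6, so hash it first: H(key) = f9 e1, then zero-pad to 6 bytes: K' = f9 e1 00 00 00 00.
K' ⊕ ipad = cf d7 36 36 36 36.
Inner input = cf d7 36 36 36 36 ∥ 4f 6d.
Inner hash: even-index sum = 394 mod 256 = 138; odd-index sum = 432 mod 256 = 176 → 8a b0.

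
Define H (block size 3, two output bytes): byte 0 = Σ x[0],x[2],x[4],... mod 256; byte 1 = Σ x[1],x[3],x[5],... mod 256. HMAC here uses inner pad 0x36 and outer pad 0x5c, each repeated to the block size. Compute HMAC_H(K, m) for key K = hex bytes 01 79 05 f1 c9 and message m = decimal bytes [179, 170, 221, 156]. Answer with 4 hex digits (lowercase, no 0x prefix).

dbab

Key hex bytes 01 79 05 f1 c9 is 5 bytes > B = 3, so hash it first: H(key) = cf 6a, then zero-pad to 3 bytes: K' = cf 6a 00.
K' ⊕ ipad = f9 5c 36.  K' ⊕ opad = 93 36 5c.
Inner input = (K'⊕ipad) ∥ m = f9 5c 36 ∥ b3 aa dd 9c.
Inner hash: even-index sum = 629 mod 256 = 117; odd-index sum = 492 mod 256 = 236 → 75 ec.
Outer input = (K'⊕opad) ∥ inner = 93 36 5c ∥ 75 ec.
Outer hash (tag): even-index sum = 475 mod 256 = 219; odd-index sum = 171 mod 256 = 171 → db ab.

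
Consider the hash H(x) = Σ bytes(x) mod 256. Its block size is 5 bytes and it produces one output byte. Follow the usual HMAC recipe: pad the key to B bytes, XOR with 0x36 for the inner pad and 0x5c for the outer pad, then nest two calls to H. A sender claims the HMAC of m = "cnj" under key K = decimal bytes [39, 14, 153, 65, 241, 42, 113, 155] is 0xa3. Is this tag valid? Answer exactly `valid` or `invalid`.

Key decimal bytes [39, 14, 153, 65, 241, 42, 113, 155] = 27 0e 99 41 f1 2a 71 9b is 8 bytes > B = 5, so hash it first: H(key) = 36, then zero-pad to 5 bytes: K' = 36 00 00 00 00.
K' ⊕ ipad = 00 36 36 36 36; K' ⊕ opad = 6a 5c 5c 5c 5c.
Inner hash: sum = 0+54+54+54+54+99+110+106 = 531; mod 256 = 19 → 13.
Outer hash (recomputed tag): sum = 106+92+92+92+92+19 = 493; mod 256 = 237 → ed.
Recomputed tag = ed; claimed = a3 → mismatch.

invalid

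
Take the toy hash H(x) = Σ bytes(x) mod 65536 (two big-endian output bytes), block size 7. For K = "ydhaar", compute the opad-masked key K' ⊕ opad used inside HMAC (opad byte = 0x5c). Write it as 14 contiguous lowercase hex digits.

Key "ydhaar" = 79 64 68 61 61 72 is 6 bytes ≤ B = 7; zero-pad to 7 bytes: K' = 79 64 68 61 61 72 00.
XOR each byte with 0x5c: 79⊕5c=25, 64⊕5c=38, 68⊕5c=34, 61⊕5c=3d, 61⊕5c=3d, 72⊕5c=2e, 00⊕5c=5c.

2538343d3d2e5c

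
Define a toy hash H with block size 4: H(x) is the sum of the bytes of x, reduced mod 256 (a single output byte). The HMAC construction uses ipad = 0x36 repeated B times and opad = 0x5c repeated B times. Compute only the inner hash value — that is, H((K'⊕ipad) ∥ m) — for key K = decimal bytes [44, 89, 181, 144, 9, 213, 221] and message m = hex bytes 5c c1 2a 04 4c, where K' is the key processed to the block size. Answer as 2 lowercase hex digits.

Key decimal bytes [44, 89, 181, 144, 9, 213, 221] = 2c 59 b5 90 09 d5 dd is 7 bytes > B = 4, so hash it first: H(key) = 85, then zero-pad to 4 bytes: K' = 85 00 00 00.
K' ⊕ ipad = b3 36 36 36.
Inner input = b3 36 36 36 ∥ 5c c1 2a 04 4c.
Inner hash: sum = 179+54+54+54+92+193+42+4+76 = 748; mod 256 = 236 → ec.

ec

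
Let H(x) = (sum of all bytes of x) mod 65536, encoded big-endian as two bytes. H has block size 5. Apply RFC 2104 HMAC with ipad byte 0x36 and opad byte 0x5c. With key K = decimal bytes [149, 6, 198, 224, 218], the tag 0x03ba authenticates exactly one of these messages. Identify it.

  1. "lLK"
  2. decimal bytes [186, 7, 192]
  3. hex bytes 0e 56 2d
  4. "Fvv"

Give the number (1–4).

Key decimal bytes [149, 6, 198, 224, 218] = 95 06 c6 e0 da is exactly B = 5 bytes: K' = 95 06 c6 e0 da.
K' ⊕ ipad = a3 30 f0 d6 ec; K' ⊕ opad = c9 5a 9a bc 86.
m1: inner = H(a3 30 f0 d6 ec 6c 4c 4b) = 04 88; tag = H(c9 5a 9a bc 86 04 88) = 038b
m2: inner = H(a3 30 f0 d6 ec ba 07 c0) = 05 06; tag = H(c9 5a 9a bc 86 05 06) = 030a
m3: inner = H(a3 30 f0 d6 ec 0e 56 2d) = 04 16; tag = H(c9 5a 9a bc 86 04 16) = 0319
m4: inner = H(a3 30 f0 d6 ec 46 76 76) = 04 b7; tag = H(c9 5a 9a bc 86 04 b7) = 03ba ← matches

4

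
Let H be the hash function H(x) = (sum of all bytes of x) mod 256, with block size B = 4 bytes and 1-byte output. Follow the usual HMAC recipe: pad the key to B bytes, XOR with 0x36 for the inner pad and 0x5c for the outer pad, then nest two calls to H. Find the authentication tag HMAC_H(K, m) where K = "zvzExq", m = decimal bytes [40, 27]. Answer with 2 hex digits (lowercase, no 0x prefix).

6b

Key "zvzExq" = 7a 76 7a 45 78 71 is 6 bytes > B = 4, so hash it first: H(key) = 98, then zero-pad to 4 bytes: K' = 98 00 00 00.
K' ⊕ ipad = ae 36 36 36.  K' ⊕ opad = c4 5c 5c 5c.
Inner input = (K'⊕ipad) ∥ m = ae 36 36 36 ∥ 28 1b.
Inner hash: sum = 174+54+54+54+40+27 = 403; mod 256 = 147 → 93.
Outer input = (K'⊕opad) ∥ inner = c4 5c 5c 5c ∥ 93.
Outer hash (tag): sum = 196+92+92+92+147 = 619; mod 256 = 107 → 6b.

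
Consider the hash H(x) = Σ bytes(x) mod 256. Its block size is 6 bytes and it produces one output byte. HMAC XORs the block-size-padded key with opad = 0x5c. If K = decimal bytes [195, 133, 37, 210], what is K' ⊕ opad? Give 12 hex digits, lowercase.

Key decimal bytes [195, 133, 37, 210] = c3 85 25 d2 is 4 bytes ≤ B = 6; zero-pad to 6 bytes: K' = c3 85 25 d2 00 00.
XOR each byte with 0x5c: c3⊕5c=9f, 85⊕5c=d9, 25⊕5c=79, d2⊕5c=8e, 00⊕5c=5c, 00⊕5c=5c.

9fd9798e5c5c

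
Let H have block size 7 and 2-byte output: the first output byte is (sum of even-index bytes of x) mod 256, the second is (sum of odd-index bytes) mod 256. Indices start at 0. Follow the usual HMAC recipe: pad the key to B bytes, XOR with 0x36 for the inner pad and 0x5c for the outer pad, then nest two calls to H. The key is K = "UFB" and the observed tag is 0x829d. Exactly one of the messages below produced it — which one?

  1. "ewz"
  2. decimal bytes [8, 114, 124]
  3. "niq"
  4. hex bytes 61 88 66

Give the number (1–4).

4

Key "UFB" = 55 46 42 is 3 bytes ≤ B = 7; zero-pad to 7 bytes: K' = 55 46 42 00 00 00 00.
K' ⊕ ipad = 63 70 74 36 36 36 36; K' ⊕ opad = 09 1a 1e 5c 5c 5c 5c.
m1: inner = H(63 70 74 36 36 36 36 65 77 7a) = ba bb; tag = H(09 1a 1e 5c 5c 5c 5c ba bb) = 9a8c
m2: inner = H(63 70 74 36 36 36 36 08 72 7c) = b5 60; tag = H(09 1a 1e 5c 5c 5c 5c b5 60) = 3f87
m3: inner = H(63 70 74 36 36 36 36 6e 69 71) = ac bb; tag = H(09 1a 1e 5c 5c 5c 5c ac bb) = 9a7e
m4: inner = H(63 70 74 36 36 36 36 61 88 66) = cb a3; tag = H(09 1a 1e 5c 5c 5c 5c cb a3) = 829d ← matches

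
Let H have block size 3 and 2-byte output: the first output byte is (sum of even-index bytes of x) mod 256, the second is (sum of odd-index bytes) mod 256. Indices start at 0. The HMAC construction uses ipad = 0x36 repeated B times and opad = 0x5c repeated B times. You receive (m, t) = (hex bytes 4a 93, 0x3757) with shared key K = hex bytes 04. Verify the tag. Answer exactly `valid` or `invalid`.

invalid

Key hex bytes 04 is 1 byte ≤ B = 3; zero-pad to 3 bytes: K' = 04 00 00.
K' ⊕ ipad = 32 36 36; K' ⊕ opad = 58 5c 5c.
Inner hash: even-index sum = 251 mod 256 = 251; odd-index sum = 128 mod 256 = 128 → fb 80.
Outer hash (recomputed tag): even-index sum = 308 mod 256 = 52; odd-index sum = 343 mod 256 = 87 → 34 57.
Recomputed tag = 3457; claimed = 3757 → mismatch.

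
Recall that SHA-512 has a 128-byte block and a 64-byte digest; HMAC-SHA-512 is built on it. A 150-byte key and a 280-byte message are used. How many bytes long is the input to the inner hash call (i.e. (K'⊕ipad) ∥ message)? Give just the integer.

Key is 150 > 128 bytes, so it is hashed to 64 bytes then zero-padded to 128: |K'| = 128.
Inner input = (K'⊕ipad) ∥ m → 128 + 280 = 408 bytes.

408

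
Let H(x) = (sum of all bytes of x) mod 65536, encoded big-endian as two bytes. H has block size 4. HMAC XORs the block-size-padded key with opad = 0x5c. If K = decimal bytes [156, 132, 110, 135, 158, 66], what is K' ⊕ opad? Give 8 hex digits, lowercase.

Key decimal bytes [156, 132, 110, 135, 158, 66] = 9c 84 6e 87 9e 42 is 6 bytes > B = 4, so hash it first: H(key) = 02 f5, then zero-pad to 4 bytes: K' = 02 f5 00 00.
XOR each byte with 0x5c: 02⊕5c=5e, f5⊕5c=a9, 00⊕5c=5c, 00⊕5c=5c.

5ea95c5c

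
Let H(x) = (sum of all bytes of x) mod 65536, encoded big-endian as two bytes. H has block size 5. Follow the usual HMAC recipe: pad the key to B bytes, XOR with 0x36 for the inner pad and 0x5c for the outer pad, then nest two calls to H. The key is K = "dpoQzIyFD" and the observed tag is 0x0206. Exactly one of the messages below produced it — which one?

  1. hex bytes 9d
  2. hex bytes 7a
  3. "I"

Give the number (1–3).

3

Key "dpoQzIyFD" = 64 70 6f 51 7a 49 79 46 44 is 9 bytes > B = 5, so hash it first: H(key) = 03 5a, then zero-pad to 5 bytes: K' = 03 5a 00 00 00.
K' ⊕ ipad = 35 6c 36 36 36; K' ⊕ opad = 5f 06 5c 5c 5c.
m1: inner = H(35 6c 36 36 36 9d) = 01 e0; tag = H(5f 06 5c 5c 5c 01 e0) = 025a
m2: inner = H(35 6c 36 36 36 7a) = 01 bd; tag = H(5f 06 5c 5c 5c 01 bd) = 0237
m3: inner = H(35 6c 36 36 36 49) = 01 8c; tag = H(5f 06 5c 5c 5c 01 8c) = 0206 ← matches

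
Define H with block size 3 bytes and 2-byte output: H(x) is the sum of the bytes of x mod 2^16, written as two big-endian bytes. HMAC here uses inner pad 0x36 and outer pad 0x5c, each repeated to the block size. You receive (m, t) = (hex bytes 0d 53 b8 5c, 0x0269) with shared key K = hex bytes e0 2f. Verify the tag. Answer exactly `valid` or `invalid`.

Key hex bytes e0 2f is 2 bytes ≤ B = 3; zero-pad to 3 bytes: K' = e0 2f 00.
K' ⊕ ipad = d6 19 36; K' ⊕ opad = bc 73 5c.
Inner hash: sum = 214+25+54+13+83+184+92 = 665 → 02 99.
Outer hash (recomputed tag): sum = 188+115+92+2+153 = 550 → 02 26.
Recomputed tag = 0226; claimed = 0269 → mismatch.

invalid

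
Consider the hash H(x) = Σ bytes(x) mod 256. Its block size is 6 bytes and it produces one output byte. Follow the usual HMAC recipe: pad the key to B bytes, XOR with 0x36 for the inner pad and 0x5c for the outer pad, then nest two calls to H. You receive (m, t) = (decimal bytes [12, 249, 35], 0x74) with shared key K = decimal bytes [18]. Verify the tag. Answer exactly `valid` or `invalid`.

Key decimal bytes [18] = 12 is 1 byte ≤ B = 6; zero-pad to 6 bytes: K' = 12 00 00 00 00 00.
K' ⊕ ipad = 24 36 36 36 36 36; K' ⊕ opad = 4e 5c 5c 5c 5c 5c.
Inner hash: sum = 36+54+54+54+54+54+12+249+35 = 602; mod 256 = 90 → 5a.
Outer hash (recomputed tag): sum = 78+92+92+92+92+92+90 = 628; mod 256 = 116 → 74.
Recomputed tag = 74; claimed = 74 → match.

valid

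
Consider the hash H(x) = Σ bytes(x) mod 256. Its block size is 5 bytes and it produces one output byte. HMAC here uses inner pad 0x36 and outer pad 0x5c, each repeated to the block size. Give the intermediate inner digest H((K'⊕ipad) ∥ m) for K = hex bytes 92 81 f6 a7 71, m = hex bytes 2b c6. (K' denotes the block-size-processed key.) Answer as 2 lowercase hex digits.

e4

Key hex bytes 92 81 f6 a7 71 is exactly B = 5 bytes: K' = 92 81 f6 a7 71.
K' ⊕ ipad = a4 b7 c0 91 47.
Inner input = a4 b7 c0 91 47 ∥ 2b c6.
Inner hash: sum = 164+183+192+145+71+43+198 = 996; mod 256 = 228 → e4.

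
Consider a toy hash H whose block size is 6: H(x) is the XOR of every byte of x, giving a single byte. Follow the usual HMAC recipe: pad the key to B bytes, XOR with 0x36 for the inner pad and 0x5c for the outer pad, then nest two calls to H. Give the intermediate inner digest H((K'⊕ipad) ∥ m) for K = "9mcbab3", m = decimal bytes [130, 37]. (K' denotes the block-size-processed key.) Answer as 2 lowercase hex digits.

Key "9mcbab3" = 39 6d 63 62 61 62 33 is 7 bytes > B = 6, so hash it first: H(key) = 65, then zero-pad to 6 bytes: K' = 65 00 00 00 00 00.
K' ⊕ ipad = 53 36 36 36 36 36.
Inner input = 53 36 36 36 36 36 ∥ 82 25.
Inner hash: XOR 53⊕36⊕36⊕36⊕36⊕36⊕82⊕25 = c2.

c2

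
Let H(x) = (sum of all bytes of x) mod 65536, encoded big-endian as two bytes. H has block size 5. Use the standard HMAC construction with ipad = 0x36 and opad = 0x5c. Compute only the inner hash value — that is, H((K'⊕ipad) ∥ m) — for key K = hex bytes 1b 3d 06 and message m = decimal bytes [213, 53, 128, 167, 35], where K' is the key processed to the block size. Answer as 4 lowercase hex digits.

0328

Key hex bytes 1b 3d 06 is 3 bytes ≤ B = 5; zero-pad to 5 bytes: K' = 1b 3d 06 00 00.
K' ⊕ ipad = 2d 0b 30 36 36.
Inner input = 2d 0b 30 36 36 ∥ d5 35 80 a7 23.
Inner hash: sum = 45+11+48+54+54+213+53+128+167+35 = 808 → 03 28.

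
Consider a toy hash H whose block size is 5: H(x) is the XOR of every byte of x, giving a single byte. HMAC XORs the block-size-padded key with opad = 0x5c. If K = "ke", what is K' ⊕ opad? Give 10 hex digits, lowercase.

Key "ke" = 6b 65 is 2 bytes ≤ B = 5; zero-pad to 5 bytes: K' = 6b 65 00 00 00.
XOR each byte with 0x5c: 6b⊕5c=37, 65⊕5c=39, 00⊕5c=5c, 00⊕5c=5c, 00⊕5c=5c.

37395c5c5c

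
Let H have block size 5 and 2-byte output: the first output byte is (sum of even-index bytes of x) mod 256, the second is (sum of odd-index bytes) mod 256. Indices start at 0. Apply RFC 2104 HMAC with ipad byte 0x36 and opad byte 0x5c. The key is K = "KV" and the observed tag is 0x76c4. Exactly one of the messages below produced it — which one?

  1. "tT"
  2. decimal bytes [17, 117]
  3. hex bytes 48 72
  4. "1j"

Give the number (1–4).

2

Key "KV" = 4b 56 is 2 bytes ≤ B = 5; zero-pad to 5 bytes: K' = 4b 56 00 00 00.
K' ⊕ ipad = 7d 60 36 36 36; K' ⊕ opad = 17 0a 5c 5c 5c.
m1: inner = H(7d 60 36 36 36 74 54) = 3d 0a; tag = H(17 0a 5c 5c 5c 3d 0a) = d9a3
m2: inner = H(7d 60 36 36 36 11 75) = 5e a7; tag = H(17 0a 5c 5c 5c 5e a7) = 76c4 ← matches
m3: inner = H(7d 60 36 36 36 48 72) = 5b de; tag = H(17 0a 5c 5c 5c 5b de) = adc1
m4: inner = H(7d 60 36 36 36 31 6a) = 53 c7; tag = H(17 0a 5c 5c 5c 53 c7) = 96b9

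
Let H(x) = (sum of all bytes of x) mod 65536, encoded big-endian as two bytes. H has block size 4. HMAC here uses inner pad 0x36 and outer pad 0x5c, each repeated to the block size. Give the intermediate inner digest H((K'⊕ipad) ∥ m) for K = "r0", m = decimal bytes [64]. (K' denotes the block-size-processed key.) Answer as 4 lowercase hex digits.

00f6

Key "r0" = 72 30 is 2 bytes ≤ B = 4; zero-pad to 4 bytes: K' = 72 30 00 00.
K' ⊕ ipad = 44 06 36 36.
Inner input = 44 06 36 36 ∥ 40.
Inner hash: sum = 68+6+54+54+64 = 246 → 00 f6.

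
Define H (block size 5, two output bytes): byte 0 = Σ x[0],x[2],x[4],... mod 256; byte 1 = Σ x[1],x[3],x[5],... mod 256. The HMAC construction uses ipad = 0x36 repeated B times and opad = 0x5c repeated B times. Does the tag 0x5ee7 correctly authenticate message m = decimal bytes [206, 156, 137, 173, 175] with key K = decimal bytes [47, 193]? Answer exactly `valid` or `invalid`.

Key decimal bytes [47, 193] = 2f c1 is 2 bytes ≤ B = 5; zero-pad to 5 bytes: K' = 2f c1 00 00 00.
K' ⊕ ipad = 19 f7 36 36 36; K' ⊕ opad = 73 9d 5c 5c 5c.
Inner hash: even-index sum = 462 mod 256 = 206; odd-index sum = 819 mod 256 = 51 → ce 33.
Outer hash (recomputed tag): even-index sum = 350 mod 256 = 94; odd-index sum = 455 mod 256 = 199 → 5e c7.
Recomputed tag = 5ec7; claimed = 5ee7 → mismatch.

invalid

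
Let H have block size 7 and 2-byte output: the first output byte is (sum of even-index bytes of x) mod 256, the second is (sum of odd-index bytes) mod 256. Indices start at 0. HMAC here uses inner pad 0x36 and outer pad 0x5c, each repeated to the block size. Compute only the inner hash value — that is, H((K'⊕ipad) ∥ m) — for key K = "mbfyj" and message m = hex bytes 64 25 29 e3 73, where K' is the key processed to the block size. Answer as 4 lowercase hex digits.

Key "mbfyj" = 6d 62 66 79 6a is 5 bytes ≤ B = 7; zero-pad to 7 bytes: K' = 6d 62 66 79 6a 00 00.
K' ⊕ ipad = 5b 54 50 4f 5c 36 36.
Inner input = 5b 54 50 4f 5c 36 36 ∥ 64 25 29 e3 73.
Inner hash: even-index sum = 581 mod 256 = 69; odd-index sum = 473 mod 256 = 217 → 45 d9.

45d9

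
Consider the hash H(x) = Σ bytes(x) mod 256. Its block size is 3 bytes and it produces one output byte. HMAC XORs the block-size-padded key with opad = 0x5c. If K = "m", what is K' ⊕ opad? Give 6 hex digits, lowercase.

315c5c

Key "m" = 6d is 1 byte ≤ B = 3; zero-pad to 3 bytes: K' = 6d 00 00.
XOR each byte with 0x5c: 6d⊕5c=31, 00⊕5c=5c, 00⊕5c=5c.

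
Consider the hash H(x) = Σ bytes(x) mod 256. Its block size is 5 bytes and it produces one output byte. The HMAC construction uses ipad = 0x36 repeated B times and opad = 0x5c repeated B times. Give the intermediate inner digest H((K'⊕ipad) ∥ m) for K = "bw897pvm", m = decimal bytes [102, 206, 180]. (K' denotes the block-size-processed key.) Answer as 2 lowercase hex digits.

Key "bw897pvm" = 62 77 38 39 37 70 76 6d is 8 bytes > B = 5, so hash it first: H(key) = d4, then zero-pad to 5 bytes: K' = d4 00 00 00 00.
K' ⊕ ipad = e2 36 36 36 36.
Inner input = e2 36 36 36 36 ∥ 66 ce b4.
Inner hash: sum = 226+54+54+54+54+102+206+180 = 930; mod 256 = 162 → a2.

a2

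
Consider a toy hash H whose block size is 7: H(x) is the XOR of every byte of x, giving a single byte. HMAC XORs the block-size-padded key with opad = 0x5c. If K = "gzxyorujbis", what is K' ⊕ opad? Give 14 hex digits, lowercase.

Key "gzxyorujbis" = 67 7a 78 79 6f 72 75 6a 62 69 73 is 11 bytes > B = 7, so hash it first: H(key) = 66, then zero-pad to 7 bytes: K' = 66 00 00 00 00 00 00.
XOR each byte with 0x5c: 66⊕5c=3a, 00⊕5c=5c, 00⊕5c=5c, 00⊕5c=5c, 00⊕5c=5c, 00⊕5c=5c, 00⊕5c=5c.

3a5c5c5c5c5c5c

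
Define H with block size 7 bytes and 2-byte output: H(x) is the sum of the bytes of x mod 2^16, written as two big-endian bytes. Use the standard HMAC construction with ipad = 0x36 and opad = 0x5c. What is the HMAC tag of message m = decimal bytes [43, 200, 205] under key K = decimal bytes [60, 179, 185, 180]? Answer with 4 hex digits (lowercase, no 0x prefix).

Key decimal bytes [60, 179, 185, 180] = 3c b3 b9 b4 is 4 bytes ≤ B = 7; zero-pad to 7 bytes: K' = 3c b3 b9 b4 00 00 00.
K' ⊕ ipad = 0a 85 8f 82 36 36 36.  K' ⊕ opad = 60 ef e5 e8 5c 5c 5c.
Inner input = (K'⊕ipad) ∥ m = 0a 85 8f 82 36 36 36 ∥ 2b c8 cd.
Inner hash: sum = 10+133+143+130+54+54+54+43+200+205 = 1026 → 04 02.
Outer input = (K'⊕opad) ∥ inner = 60 ef e5 e8 5c 5c 5c ∥ 04 02.
Outer hash (tag): sum = 96+239+229+232+92+92+92+4+2 = 1078 → 04 36.

0436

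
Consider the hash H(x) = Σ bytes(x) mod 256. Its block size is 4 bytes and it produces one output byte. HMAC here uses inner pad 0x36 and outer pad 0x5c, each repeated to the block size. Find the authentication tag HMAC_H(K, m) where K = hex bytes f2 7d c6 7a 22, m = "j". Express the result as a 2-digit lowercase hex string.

Key hex bytes f2 7d c6 7a 22 is 5 bytes > B = 4, so hash it first: H(key) = d1, then zero-pad to 4 bytes: K' = d1 00 00 00.
K' ⊕ ipad = e7 36 36 36.  K' ⊕ opad = 8d 5c 5c 5c.
Inner input = (K'⊕ipad) ∥ m = e7 36 36 36 ∥ 6a.
Inner hash: sum = 231+54+54+54+106 = 499; mod 256 = 243 → f3.
Outer input = (K'⊕opad) ∥ inner = 8d 5c 5c 5c ∥ f3.
Outer hash (tag): sum = 141+92+92+92+243 = 660; mod 256 = 148 → 94.

94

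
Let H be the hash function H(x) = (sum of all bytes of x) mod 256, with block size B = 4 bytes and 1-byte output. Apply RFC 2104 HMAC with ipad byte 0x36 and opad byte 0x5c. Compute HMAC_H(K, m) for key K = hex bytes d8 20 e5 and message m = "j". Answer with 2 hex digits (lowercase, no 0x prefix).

8c

Key hex bytes d8 20 e5 is 3 bytes ≤ B = 4; zero-pad to 4 bytes: K' = d8 20 e5 00.
K' ⊕ ipad = ee 16 d3 36.  K' ⊕ opad = 84 7c b9 5c.
Inner input = (K'⊕ipad) ∥ m = ee 16 d3 36 ∥ 6a.
Inner hash: sum = 238+22+211+54+106 = 631; mod 256 = 119 → 77.
Outer input = (K'⊕opad) ∥ inner = 84 7c b9 5c ∥ 77.
Outer hash (tag): sum = 132+124+185+92+119 = 652; mod 256 = 140 → 8c.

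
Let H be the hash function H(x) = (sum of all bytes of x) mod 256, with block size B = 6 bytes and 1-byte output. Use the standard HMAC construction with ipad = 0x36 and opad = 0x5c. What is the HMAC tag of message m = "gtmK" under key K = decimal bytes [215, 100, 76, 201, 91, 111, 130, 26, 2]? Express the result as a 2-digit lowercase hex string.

df

Key decimal bytes [215, 100, 76, 201, 91, 111, 130, 26, 2] = d7 64 4c c9 5b 6f 82 1a 02 is 9 bytes > B = 6, so hash it first: H(key) = b8, then zero-pad to 6 bytes: K' = b8 00 00 00 00 00.
K' ⊕ ipad = 8e 36 36 36 36 36.  K' ⊕ opad = e4 5c 5c 5c 5c 5c.
Inner input = (K'⊕ipad) ∥ m = 8e 36 36 36 36 36 ∥ 67 74 6d 4b.
Inner hash: sum = 142+54+54+54+54+54+103+116+109+75 = 815; mod 256 = 47 → 2f.
Outer input = (K'⊕opad) ∥ inner = e4 5c 5c 5c 5c 5c ∥ 2f.
Outer hash (tag): sum = 228+92+92+92+92+92+47 = 735; mod 256 = 223 → df.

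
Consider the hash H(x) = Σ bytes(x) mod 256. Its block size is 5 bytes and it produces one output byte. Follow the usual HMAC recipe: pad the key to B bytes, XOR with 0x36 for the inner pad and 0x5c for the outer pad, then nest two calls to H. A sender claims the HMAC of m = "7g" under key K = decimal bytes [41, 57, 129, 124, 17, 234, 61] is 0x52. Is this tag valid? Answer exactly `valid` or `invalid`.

valid

Key decimal bytes [41, 57, 129, 124, 17, 234, 61] = 29 39 81 7c 11 ea 3d is 7 bytes > B = 5, so hash it first: H(key) = 97, then zero-pad to 5 bytes: K' = 97 00 00 00 00.
K' ⊕ ipad = a1 36 36 36 36; K' ⊕ opad = cb 5c 5c 5c 5c.
Inner hash: sum = 161+54+54+54+54+55+103 = 535; mod 256 = 23 → 17.
Outer hash (recomputed tag): sum = 203+92+92+92+92+23 = 594; mod 256 = 82 → 52.
Recomputed tag = 52; claimed = 52 → match.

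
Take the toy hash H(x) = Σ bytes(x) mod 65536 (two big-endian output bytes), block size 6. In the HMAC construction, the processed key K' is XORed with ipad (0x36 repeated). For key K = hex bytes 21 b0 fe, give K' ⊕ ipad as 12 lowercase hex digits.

1786c8363636

Key hex bytes 21 b0 fe is 3 bytes ≤ B = 6; zero-pad to 6 bytes: K' = 21 b0 fe 00 00 00.
XOR each byte with 0x36: 21⊕36=17, b0⊕36=86, fe⊕36=c8, 00⊕36=36, 00⊕36=36, 00⊕36=36.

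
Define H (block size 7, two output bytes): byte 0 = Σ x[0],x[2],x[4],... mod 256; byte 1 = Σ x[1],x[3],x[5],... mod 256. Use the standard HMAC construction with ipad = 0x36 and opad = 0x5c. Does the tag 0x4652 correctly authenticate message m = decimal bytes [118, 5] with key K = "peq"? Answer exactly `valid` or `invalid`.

Key "peq" = 70 65 71 is 3 bytes ≤ B = 7; zero-pad to 7 bytes: K' = 70 65 71 00 00 00 00.
K' ⊕ ipad = 46 53 47 36 36 36 36; K' ⊕ opad = 2c 39 2d 5c 5c 5c 5c.
Inner hash: even-index sum = 254 mod 256 = 254; odd-index sum = 309 mod 256 = 53 → fe 35.
Outer hash (recomputed tag): even-index sum = 326 mod 256 = 70; odd-index sum = 495 mod 256 = 239 → 46 ef.
Recomputed tag = 46ef; claimed = 4652 → mismatch.

invalid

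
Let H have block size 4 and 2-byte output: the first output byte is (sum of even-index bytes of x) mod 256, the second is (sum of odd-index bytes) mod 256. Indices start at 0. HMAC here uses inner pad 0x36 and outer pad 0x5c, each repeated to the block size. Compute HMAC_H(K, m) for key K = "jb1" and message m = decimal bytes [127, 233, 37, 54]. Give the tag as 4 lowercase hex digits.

Key "jb1" = 6a 62 31 is 3 bytes ≤ B = 4; zero-pad to 4 bytes: K' = 6a 62 31 00.
K' ⊕ ipad = 5c 54 07 36.  K' ⊕ opad = 36 3e 6d 5c.
Inner input = (K'⊕ipad) ∥ m = 5c 54 07 36 ∥ 7f e9 25 36.
Inner hash: even-index sum = 263 mod 256 = 7; odd-index sum = 425 mod 256 = 169 → 07 a9.
Outer input = (K'⊕opad) ∥ inner = 36 3e 6d 5c ∥ 07 a9.
Outer hash (tag): even-index sum = 170 mod 256 = 170; odd-index sum = 323 mod 256 = 67 → aa 43.

aa43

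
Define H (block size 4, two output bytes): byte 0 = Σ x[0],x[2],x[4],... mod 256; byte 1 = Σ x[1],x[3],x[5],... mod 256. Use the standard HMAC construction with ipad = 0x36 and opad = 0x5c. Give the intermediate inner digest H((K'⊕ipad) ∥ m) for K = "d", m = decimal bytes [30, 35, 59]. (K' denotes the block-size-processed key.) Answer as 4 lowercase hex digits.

e18f

Key "d" = 64 is 1 byte ≤ B = 4; zero-pad to 4 bytes: K' = 64 00 00 00.
K' ⊕ ipad = 52 36 36 36.
Inner input = 52 36 36 36 ∥ 1e 23 3b.
Inner hash: even-index sum = 225 mod 256 = 225; odd-index sum = 143 mod 256 = 143 → e1 8f.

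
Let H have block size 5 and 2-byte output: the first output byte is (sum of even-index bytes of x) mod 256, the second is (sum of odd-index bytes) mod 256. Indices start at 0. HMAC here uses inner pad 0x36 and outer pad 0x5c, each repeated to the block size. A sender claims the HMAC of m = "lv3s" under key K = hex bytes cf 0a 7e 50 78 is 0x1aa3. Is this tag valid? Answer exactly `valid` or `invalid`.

invalid

Key hex bytes cf 0a 7e 50 78 is exactly B = 5 bytes: K' = cf 0a 7e 50 78.
K' ⊕ ipad = f9 3c 48 66 4e; K' ⊕ opad = 93 56 22 0c 24.
Inner hash: even-index sum = 632 mod 256 = 120; odd-index sum = 321 mod 256 = 65 → 78 41.
Outer hash (recomputed tag): even-index sum = 282 mod 256 = 26; odd-index sum = 218 mod 256 = 218 → 1a da.
Recomputed tag = 1ada; claimed = 1aa3 → mismatch.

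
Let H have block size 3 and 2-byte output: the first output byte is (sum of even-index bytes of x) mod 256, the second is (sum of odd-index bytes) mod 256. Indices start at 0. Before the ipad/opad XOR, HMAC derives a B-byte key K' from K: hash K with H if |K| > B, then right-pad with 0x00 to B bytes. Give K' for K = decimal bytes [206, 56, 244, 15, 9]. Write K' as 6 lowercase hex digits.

|K| = 5 > B = 3, so first hash the key.
H(K): even-index sum = 459 mod 256 = 203; odd-index sum = 71 mod 256 = 71 → cb 47.
Zero-pad H(K) = cb 47 to 3 bytes: K' = cb 47 00.

cb4700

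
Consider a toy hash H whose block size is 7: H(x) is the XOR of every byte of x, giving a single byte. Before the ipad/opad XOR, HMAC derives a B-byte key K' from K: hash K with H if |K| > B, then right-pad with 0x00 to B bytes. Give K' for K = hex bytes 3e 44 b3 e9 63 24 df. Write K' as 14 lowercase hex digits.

3e44b3e96324df

Key hex bytes 3e 44 b3 e9 63 24 df is exactly B = 7 bytes: K' = 3e 44 b3 e9 63 24 df.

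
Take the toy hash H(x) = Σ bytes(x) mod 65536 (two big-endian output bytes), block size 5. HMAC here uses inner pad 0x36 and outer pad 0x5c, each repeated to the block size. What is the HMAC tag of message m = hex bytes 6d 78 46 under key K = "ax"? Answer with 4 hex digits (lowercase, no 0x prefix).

01e9

Key "ax" = 61 78 is 2 bytes ≤ B = 5; zero-pad to 5 bytes: K' = 61 78 00 00 00.
K' ⊕ ipad = 57 4e 36 36 36.  K' ⊕ opad = 3d 24 5c 5c 5c.
Inner input = (K'⊕ipad) ∥ m = 57 4e 36 36 36 ∥ 6d 78 46.
Inner hash: sum = 87+78+54+54+54+109+120+70 = 626 → 02 72.
Outer input = (K'⊕opad) ∥ inner = 3d 24 5c 5c 5c ∥ 02 72.
Outer hash (tag): sum = 61+36+92+92+92+2+114 = 489 → 01 e9.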